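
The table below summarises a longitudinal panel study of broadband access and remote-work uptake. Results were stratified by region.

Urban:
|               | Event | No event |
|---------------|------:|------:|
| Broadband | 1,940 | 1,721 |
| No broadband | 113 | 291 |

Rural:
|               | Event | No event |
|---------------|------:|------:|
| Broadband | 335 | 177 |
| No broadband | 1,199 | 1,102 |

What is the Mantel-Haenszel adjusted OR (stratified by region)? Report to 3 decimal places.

2.191

OR_MH = Σ(aᵢdᵢ/nᵢ) / Σ(bᵢcᵢ/nᵢ), where nᵢ is the stratum total.
Stratum 1 (Urban): n = 4065; a·d/n = 1940·291/4065 = 138.8782; b·c/n = 1721·113/4065 = 47.8408
Stratum 2 (Rural): n = 2813; a·d/n = 335·1102/2813 = 131.2371; b·c/n = 177·1199/2813 = 75.4437
OR_MH = (138.8782 + 131.2371) / (47.8408 + 75.4437) = 270.1153 / 123.2845 = 2.19099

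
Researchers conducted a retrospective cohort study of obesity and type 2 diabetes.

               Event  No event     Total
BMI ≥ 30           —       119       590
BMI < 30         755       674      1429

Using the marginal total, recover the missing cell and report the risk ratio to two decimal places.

1.51

The missing cell is in the exposed row: 590 − 119 = 471.
So a = 471, b = 119, c = 755, d = 674.
RR = [a/(a+b)] / [c/(c+d)] = (471/590) / (755/1429) = 0.79831/0.52834 = 1.51096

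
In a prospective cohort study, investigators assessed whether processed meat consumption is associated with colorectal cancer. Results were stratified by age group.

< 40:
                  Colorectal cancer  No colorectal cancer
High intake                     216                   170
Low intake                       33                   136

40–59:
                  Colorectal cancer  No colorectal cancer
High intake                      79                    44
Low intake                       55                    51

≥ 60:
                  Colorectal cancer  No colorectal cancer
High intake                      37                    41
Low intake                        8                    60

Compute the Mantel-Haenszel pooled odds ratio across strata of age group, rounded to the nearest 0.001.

3.740

OR_MH = Σ(aᵢdᵢ/nᵢ) / Σ(bᵢcᵢ/nᵢ), where nᵢ is the stratum total.
Stratum 1 (< 40): n = 555; a·d/n = 216·136/555 = 52.9297; b·c/n = 170·33/555 = 10.1081
Stratum 2 (40–59): n = 229; a·d/n = 79·51/229 = 17.5939; b·c/n = 44·55/229 = 10.5677
Stratum 3 (≥ 60): n = 146; a·d/n = 37·60/146 = 15.2055; b·c/n = 41·8/146 = 2.2466
OR_MH = (52.9297 + 17.5939 + 15.2055) / (10.1081 + 10.5677 + 2.2466) = 85.7291 / 22.9224 = 3.73998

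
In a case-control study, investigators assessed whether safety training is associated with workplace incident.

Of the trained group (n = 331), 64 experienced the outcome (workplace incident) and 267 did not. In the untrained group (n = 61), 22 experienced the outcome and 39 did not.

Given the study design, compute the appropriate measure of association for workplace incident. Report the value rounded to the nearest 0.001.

From the description: a = 64, b = 267, c = 22, d = 39.
This is a case-control study: participants were sampled on outcome status, so risks in the source population cannot be estimated directly — relative risk is not valid here. The odds ratio is the appropriate measure.
OR = (a·d)/(b·c) = (64 × 39) / (267 × 22) = 2496 / 5874 = 0.42492

0.425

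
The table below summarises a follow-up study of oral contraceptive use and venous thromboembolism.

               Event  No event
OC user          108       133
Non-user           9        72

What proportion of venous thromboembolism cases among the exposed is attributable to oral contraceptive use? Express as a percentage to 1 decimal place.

Cells: a = 108, b = 133, c = 9, d = 72.
Risk in exposed = 108/241 = 0.44813; risk in unexposed = 9/81 = 0.11111.
RR = 0.44813/0.11111 = 4.03320
AR% = (RR − 1)/RR × 100 = (4.03320 − 1)/4.03320 × 100 = 75.2058%

75.2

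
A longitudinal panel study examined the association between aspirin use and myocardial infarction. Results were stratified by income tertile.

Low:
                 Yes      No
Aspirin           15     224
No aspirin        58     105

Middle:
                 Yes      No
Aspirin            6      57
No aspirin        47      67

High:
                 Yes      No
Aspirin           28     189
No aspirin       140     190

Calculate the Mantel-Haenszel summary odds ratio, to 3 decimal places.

OR_MH = Σ(aᵢdᵢ/nᵢ) / Σ(bᵢcᵢ/nᵢ), where nᵢ is the stratum total.
Stratum 1 (Low): n = 402; a·d/n = 15·105/402 = 3.9179; b·c/n = 224·58/402 = 32.3184
Stratum 2 (Middle): n = 177; a·d/n = 6·67/177 = 2.2712; b·c/n = 57·47/177 = 15.1356
Stratum 3 (High): n = 547; a·d/n = 28·190/547 = 9.7258; b·c/n = 189·140/547 = 48.3729
OR_MH = (3.9179 + 2.2712 + 9.7258) / (32.3184 + 15.1356 + 48.3729) = 15.9149 / 95.8269 = 0.16608

0.166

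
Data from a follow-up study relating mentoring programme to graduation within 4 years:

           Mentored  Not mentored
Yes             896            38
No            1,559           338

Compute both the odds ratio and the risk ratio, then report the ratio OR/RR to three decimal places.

1.416

Reading the table with exposure as columns: a = 896 (Mentored, case), b = 1559 (Mentored, non-case), c = 38 (Not mentored, case), d = 338.
OR = (896·338)/(1559·38) = 302848/59242 = 5.11205
Risk in exposed = 896/2455 = 0.36497; risk in unexposed = 38/376 = 0.10106; RR = 3.61128
OR/RR = 5.11205 / 3.61128 = 1.41558
The outcome is not rare, so the OR lies further from 1 than the RR.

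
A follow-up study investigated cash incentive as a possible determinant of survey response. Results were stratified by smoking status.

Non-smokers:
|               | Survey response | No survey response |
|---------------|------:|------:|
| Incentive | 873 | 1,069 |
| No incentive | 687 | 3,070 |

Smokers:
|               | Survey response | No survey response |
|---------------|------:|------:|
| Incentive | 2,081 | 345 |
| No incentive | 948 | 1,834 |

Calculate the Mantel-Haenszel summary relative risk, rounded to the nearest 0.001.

2.497

RR_MH = Σ(aᵢ·n₀ᵢ/nᵢ) / Σ(cᵢ·n₁ᵢ/nᵢ), with n₁ᵢ = aᵢ+bᵢ (exposed), n₀ᵢ = cᵢ+dᵢ (unexposed), nᵢ = n₁ᵢ+n₀ᵢ.
Stratum 1 (Non-smokers): n₁ = 1942, n₀ = 3757, n = 5699; a·n₀/n = 873·3757/5699 = 575.5152; c·n₁/n = 687·1942/5699 = 234.1032
Stratum 2 (Smokers): n₁ = 2426, n₀ = 2782, n = 5208; a·n₀/n = 2081·2782/5208 = 1111.6248; c·n₁/n = 948·2426/5208 = 441.5991
RR_MH = (575.5152 + 1111.6248) / (234.1032 + 441.5991) = 1687.1400 / 675.7023 = 2.49687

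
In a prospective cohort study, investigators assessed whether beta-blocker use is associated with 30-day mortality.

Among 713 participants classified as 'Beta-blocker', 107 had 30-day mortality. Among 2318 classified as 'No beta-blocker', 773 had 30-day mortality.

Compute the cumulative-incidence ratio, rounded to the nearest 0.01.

From the description: a = 107, b = 606, c = 773, d = 1545.
Risk in exposed = 107/713 = 0.15007; risk in unexposed = 773/2318 = 0.33348.
RR = 0.15007 / 0.33348 = 0.45002
The risk is 55% lower among the exposed than among the unexposed.

0.45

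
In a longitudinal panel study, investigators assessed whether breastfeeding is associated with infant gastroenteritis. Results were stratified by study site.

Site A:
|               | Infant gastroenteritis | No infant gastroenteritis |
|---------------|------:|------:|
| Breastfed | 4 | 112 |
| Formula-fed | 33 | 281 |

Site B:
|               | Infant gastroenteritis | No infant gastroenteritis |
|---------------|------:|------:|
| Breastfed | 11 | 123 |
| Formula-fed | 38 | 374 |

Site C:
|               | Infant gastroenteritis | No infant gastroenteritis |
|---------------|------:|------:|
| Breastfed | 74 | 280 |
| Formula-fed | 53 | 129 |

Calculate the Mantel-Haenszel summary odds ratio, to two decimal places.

0.62

OR_MH = Σ(aᵢdᵢ/nᵢ) / Σ(bᵢcᵢ/nᵢ), where nᵢ is the stratum total.
Stratum 1 (Site A): n = 430; a·d/n = 4·281/430 = 2.6140; b·c/n = 112·33/430 = 8.5953
Stratum 2 (Site B): n = 546; a·d/n = 11·374/546 = 7.5348; b·c/n = 123·38/546 = 8.5604
Stratum 3 (Site C): n = 536; a·d/n = 74·129/536 = 17.8097; b·c/n = 280·53/536 = 27.6866
OR_MH = (2.6140 + 7.5348 + 17.8097) / (8.5953 + 8.5604 + 27.6866) = 27.9585 / 44.8424 = 0.62348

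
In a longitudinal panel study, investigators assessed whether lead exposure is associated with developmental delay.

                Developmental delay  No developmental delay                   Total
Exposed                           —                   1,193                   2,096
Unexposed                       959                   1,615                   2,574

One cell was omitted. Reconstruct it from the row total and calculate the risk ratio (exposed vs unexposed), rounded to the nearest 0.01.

1.16

The missing cell is in the exposed row: 2096 − 1193 = 903.
So a = 903, b = 1193, c = 959, d = 1615.
RR = [a/(a+b)] / [c/(c+d)] = (903/2096) / (959/2574) = 0.43082/0.37257 = 1.15634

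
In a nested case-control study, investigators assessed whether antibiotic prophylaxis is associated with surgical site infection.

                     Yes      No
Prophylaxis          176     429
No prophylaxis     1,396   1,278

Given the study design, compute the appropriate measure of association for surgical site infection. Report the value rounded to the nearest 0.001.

0.376

Cells: a = 176, b = 429, c = 1396, d = 1278.
This is a nested case-control study: participants were sampled on outcome status, so risks in the source population cannot be estimated directly — relative risk is not valid here. The odds ratio is the appropriate measure.
OR = (a·d)/(b·c) = (176 × 1278) / (429 × 1396) = 224928 / 598884 = 0.37558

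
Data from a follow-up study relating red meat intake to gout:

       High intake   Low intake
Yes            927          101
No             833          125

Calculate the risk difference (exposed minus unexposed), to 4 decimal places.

0.0798

Reading the table with exposure as columns: a = 927 (High intake, case), b = 833 (High intake, non-case), c = 101 (Low intake, case), d = 125.
Risk in exposed = 927/1760 = 0.526705; risk in unexposed = 101/226 = 0.446903.
Risk difference = 0.526705 − 0.446903 = 0.079802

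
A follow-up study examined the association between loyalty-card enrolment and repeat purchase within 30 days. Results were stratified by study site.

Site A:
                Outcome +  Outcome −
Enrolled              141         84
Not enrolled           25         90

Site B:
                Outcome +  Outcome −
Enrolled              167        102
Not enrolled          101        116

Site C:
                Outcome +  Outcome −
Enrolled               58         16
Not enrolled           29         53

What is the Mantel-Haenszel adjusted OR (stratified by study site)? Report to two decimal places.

3.19

OR_MH = Σ(aᵢdᵢ/nᵢ) / Σ(bᵢcᵢ/nᵢ), where nᵢ is the stratum total.
Stratum 1 (Site A): n = 340; a·d/n = 141·90/340 = 37.3235; b·c/n = 84·25/340 = 6.1765
Stratum 2 (Site B): n = 486; a·d/n = 167·116/486 = 39.8601; b·c/n = 102·101/486 = 21.1975
Stratum 3 (Site C): n = 156; a·d/n = 58·53/156 = 19.7051; b·c/n = 16·29/156 = 2.9744
OR_MH = (37.3235 + 39.8601 + 19.7051) / (6.1765 + 21.1975 + 2.9744) = 96.8887 / 30.3484 = 3.19255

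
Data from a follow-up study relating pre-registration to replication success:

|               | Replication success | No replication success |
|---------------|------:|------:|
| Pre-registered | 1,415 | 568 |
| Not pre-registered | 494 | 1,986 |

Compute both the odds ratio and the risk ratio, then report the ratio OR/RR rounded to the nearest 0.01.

Cells: a = 1415, b = 568, c = 494, d = 1986.
OR = (1415·1986)/(568·494) = 2810190/280592 = 10.01522
Risk in exposed = 1415/1983 = 0.71357; risk in unexposed = 494/2480 = 0.19919; RR = 3.58227
OR/RR = 10.01522 / 3.58227 = 2.79577
The outcome is not rare, so the OR lies further from 1 than the RR.

2.80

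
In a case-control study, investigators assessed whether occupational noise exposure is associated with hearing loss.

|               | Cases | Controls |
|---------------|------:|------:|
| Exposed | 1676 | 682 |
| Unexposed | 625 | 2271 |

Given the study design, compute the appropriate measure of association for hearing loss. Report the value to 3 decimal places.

8.929

Cells: a = 1676, b = 682, c = 625, d = 2271.
This is a case-control study: participants were sampled on outcome status, so risks in the source population cannot be estimated directly — relative risk is not valid here. The odds ratio is the appropriate measure.
OR = (a·d)/(b·c) = (1676 × 2271) / (682 × 625) = 3806196 / 426250 = 8.92949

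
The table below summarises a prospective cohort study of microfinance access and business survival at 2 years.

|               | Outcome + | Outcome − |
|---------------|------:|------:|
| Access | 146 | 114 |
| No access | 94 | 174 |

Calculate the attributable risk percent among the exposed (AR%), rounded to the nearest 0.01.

37.54

Cells: a = 146, b = 114, c = 94, d = 174.
Risk in exposed = 146/260 = 0.56154; risk in unexposed = 94/268 = 0.35075.
RR = 0.56154/0.35075 = 1.60098
AR% = (RR − 1)/RR × 100 = (1.60098 − 1)/1.60098 × 100 = 37.5383%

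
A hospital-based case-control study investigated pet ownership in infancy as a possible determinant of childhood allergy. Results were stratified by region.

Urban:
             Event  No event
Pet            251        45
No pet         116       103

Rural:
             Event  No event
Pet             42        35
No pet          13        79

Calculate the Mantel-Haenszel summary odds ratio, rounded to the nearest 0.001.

5.444

OR_MH = Σ(aᵢdᵢ/nᵢ) / Σ(bᵢcᵢ/nᵢ), where nᵢ is the stratum total.
Stratum 1 (Urban): n = 515; a·d/n = 251·103/515 = 50.2000; b·c/n = 45·116/515 = 10.1359
Stratum 2 (Rural): n = 169; a·d/n = 42·79/169 = 19.6331; b·c/n = 35·13/169 = 2.6923
OR_MH = (50.2000 + 19.6331) / (10.1359 + 2.6923) = 69.8331 / 12.8282 = 5.44371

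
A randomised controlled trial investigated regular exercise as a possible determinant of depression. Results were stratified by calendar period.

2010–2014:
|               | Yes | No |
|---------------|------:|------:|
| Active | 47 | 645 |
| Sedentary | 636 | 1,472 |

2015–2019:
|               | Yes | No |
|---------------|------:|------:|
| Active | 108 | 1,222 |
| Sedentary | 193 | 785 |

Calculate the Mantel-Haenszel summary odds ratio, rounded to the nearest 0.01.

OR_MH = Σ(aᵢdᵢ/nᵢ) / Σ(bᵢcᵢ/nᵢ), where nᵢ is the stratum total.
Stratum 1 (2010–2014): n = 2800; a·d/n = 47·1472/2800 = 24.7086; b·c/n = 645·636/2800 = 146.5071
Stratum 2 (2015–2019): n = 2308; a·d/n = 108·785/2308 = 36.7331; b·c/n = 1222·193/2308 = 102.1863
OR_MH = (24.7086 + 36.7331) / (146.5071 + 102.1863) = 61.4417 / 248.6935 = 0.24706

0.25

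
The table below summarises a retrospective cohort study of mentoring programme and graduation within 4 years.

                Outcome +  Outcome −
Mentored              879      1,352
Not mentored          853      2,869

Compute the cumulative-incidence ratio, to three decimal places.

1.719

Cells: a = 879, b = 1352, c = 853, d = 2869.
Risk in exposed = 879/2231 = 0.39399; risk in unexposed = 853/3722 = 0.22918.
RR = 0.39399 / 0.22918 = 1.71916
The risk among the exposed is 1.72 times that among the unexposed.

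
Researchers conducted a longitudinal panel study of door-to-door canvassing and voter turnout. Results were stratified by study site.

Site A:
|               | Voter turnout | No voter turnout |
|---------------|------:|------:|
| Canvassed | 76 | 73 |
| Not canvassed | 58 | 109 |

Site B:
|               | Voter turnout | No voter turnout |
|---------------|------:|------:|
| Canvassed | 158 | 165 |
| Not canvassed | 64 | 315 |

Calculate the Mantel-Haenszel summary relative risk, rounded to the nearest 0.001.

2.209

RR_MH = Σ(aᵢ·n₀ᵢ/nᵢ) / Σ(cᵢ·n₁ᵢ/nᵢ), with n₁ᵢ = aᵢ+bᵢ (exposed), n₀ᵢ = cᵢ+dᵢ (unexposed), nᵢ = n₁ᵢ+n₀ᵢ.
Stratum 1 (Site A): n₁ = 149, n₀ = 167, n = 316; a·n₀/n = 76·167/316 = 40.1646; c·n₁/n = 58·149/316 = 27.3481
Stratum 2 (Site B): n₁ = 323, n₀ = 379, n = 702; a·n₀/n = 158·379/702 = 85.3020; c·n₁/n = 64·323/702 = 29.4473
RR_MH = (40.1646 + 85.3020) / (27.3481 + 29.4473) = 125.4666 / 56.7954 = 2.20910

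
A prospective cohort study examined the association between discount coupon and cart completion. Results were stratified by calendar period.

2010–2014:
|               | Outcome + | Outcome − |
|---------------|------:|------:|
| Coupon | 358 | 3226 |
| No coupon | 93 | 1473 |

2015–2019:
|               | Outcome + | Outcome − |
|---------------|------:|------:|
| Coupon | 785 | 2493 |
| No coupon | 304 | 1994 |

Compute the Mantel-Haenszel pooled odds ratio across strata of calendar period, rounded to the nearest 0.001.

1.973

OR_MH = Σ(aᵢdᵢ/nᵢ) / Σ(bᵢcᵢ/nᵢ), where nᵢ is the stratum total.
Stratum 1 (2010–2014): n = 5150; a·d/n = 358·1473/5150 = 102.3950; b·c/n = 3226·93/5150 = 58.2559
Stratum 2 (2015–2019): n = 5576; a·d/n = 785·1994/5576 = 280.7192; b·c/n = 2493·304/5576 = 135.9168
OR_MH = (102.3950 + 280.7192) / (58.2559 + 135.9168) = 383.1141 / 194.1727 = 1.97306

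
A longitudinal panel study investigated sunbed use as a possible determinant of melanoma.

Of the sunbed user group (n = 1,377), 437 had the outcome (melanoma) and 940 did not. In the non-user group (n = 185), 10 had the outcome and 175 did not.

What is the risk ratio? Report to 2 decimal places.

From the description: a = 437, b = 940, c = 10, d = 175.
Risk in exposed = 437/1377 = 0.31736; risk in unexposed = 10/185 = 0.05405.
RR = 0.31736 / 0.05405 = 5.87110
The risk among the exposed is 5.87 times that among the unexposed.

5.87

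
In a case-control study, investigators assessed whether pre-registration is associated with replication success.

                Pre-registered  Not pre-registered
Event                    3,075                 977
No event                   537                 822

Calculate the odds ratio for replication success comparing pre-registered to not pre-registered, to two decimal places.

Reading the table with exposure as columns: a = 3075 (Pre-registered, case), b = 537 (Pre-registered, non-case), c = 977 (Not pre-registered, case), d = 822.
OR = (a·d)/(b·c) = (3075 × 822) / (537 × 977) = 2527650 / 524649 = 4.81779
The odds of replication success are about 4.82 times as high in the pre-registered group.

4.82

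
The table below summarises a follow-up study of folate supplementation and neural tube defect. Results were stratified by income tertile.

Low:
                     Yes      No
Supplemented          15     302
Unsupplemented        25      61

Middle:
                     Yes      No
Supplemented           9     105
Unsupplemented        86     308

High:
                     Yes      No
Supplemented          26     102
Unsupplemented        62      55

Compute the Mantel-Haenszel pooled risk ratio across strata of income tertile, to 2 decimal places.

0.32

RR_MH = Σ(aᵢ·n₀ᵢ/nᵢ) / Σ(cᵢ·n₁ᵢ/nᵢ), with n₁ᵢ = aᵢ+bᵢ (exposed), n₀ᵢ = cᵢ+dᵢ (unexposed), nᵢ = n₁ᵢ+n₀ᵢ.
Stratum 1 (Low): n₁ = 317, n₀ = 86, n = 403; a·n₀/n = 15·86/403 = 3.2010; c·n₁/n = 25·317/403 = 19.6650
Stratum 2 (Middle): n₁ = 114, n₀ = 394, n = 508; a·n₀/n = 9·394/508 = 6.9803; c·n₁/n = 86·114/508 = 19.2992
Stratum 3 (High): n₁ = 128, n₀ = 117, n = 245; a·n₀/n = 26·117/245 = 12.4163; c·n₁/n = 62·128/245 = 32.3918
RR_MH = (3.2010 + 6.9803 + 12.4163) / (19.6650 + 19.2992 + 32.3918) = 22.5976 / 71.3561 = 0.31669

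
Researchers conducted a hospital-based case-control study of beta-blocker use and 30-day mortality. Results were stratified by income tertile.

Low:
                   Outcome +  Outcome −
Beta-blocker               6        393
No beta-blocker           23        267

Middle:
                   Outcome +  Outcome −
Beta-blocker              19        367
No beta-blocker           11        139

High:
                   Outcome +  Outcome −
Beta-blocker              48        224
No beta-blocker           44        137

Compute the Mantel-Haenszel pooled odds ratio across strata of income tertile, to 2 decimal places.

OR_MH = Σ(aᵢdᵢ/nᵢ) / Σ(bᵢcᵢ/nᵢ), where nᵢ is the stratum total.
Stratum 1 (Low): n = 689; a·d/n = 6·267/689 = 2.3251; b·c/n = 393·23/689 = 13.1190
Stratum 2 (Middle): n = 536; a·d/n = 19·139/536 = 4.9272; b·c/n = 367·11/536 = 7.5317
Stratum 3 (High): n = 453; a·d/n = 48·137/453 = 14.5166; b·c/n = 224·44/453 = 21.7572
OR_MH = (2.3251 + 4.9272 + 14.5166) / (13.1190 + 7.5317 + 21.7572) = 21.7689 / 42.4079 = 0.51332

0.51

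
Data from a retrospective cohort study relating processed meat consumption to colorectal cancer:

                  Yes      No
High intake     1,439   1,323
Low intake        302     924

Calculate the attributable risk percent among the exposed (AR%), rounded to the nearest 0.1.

52.7

Cells: a = 1439, b = 1323, c = 302, d = 924.
Risk in exposed = 1439/2762 = 0.52100; risk in unexposed = 302/1226 = 0.24633.
RR = 0.52100/0.24633 = 2.11505
AR% = (RR − 1)/RR × 100 = (2.11505 − 1)/2.11505 × 100 = 52.7198%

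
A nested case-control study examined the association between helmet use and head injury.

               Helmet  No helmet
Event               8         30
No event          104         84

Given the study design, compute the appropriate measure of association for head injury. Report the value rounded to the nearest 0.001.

0.215

Reading the table with exposure as columns: a = 8 (Helmet, case), b = 104 (Helmet, non-case), c = 30 (No helmet, case), d = 84.
This is a nested case-control study: participants were sampled on outcome status, so risks in the source population cannot be estimated directly — relative risk is not valid here. The odds ratio is the appropriate measure.
OR = (a·d)/(b·c) = (8 × 84) / (104 × 30) = 672 / 3120 = 0.21538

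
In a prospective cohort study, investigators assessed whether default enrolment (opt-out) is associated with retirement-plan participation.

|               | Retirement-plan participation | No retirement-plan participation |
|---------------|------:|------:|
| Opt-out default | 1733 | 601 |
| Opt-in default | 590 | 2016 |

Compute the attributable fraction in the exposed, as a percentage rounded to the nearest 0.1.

69.5

Cells: a = 1733, b = 601, c = 590, d = 2016.
Risk in exposed = 1733/2334 = 0.74250; risk in unexposed = 590/2606 = 0.22640.
RR = 0.74250/0.22640 = 3.27959
AR% = (RR − 1)/RR × 100 = (3.27959 − 1)/3.27959 × 100 = 69.5084%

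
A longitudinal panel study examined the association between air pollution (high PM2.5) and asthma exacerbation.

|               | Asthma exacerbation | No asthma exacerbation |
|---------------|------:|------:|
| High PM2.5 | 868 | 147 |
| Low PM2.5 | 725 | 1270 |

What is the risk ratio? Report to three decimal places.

Cells: a = 868, b = 147, c = 725, d = 1270.
Risk in exposed = 868/1015 = 0.85517; risk in unexposed = 725/1995 = 0.36341.
RR = 0.85517 / 0.36341 = 2.35320
The risk among the exposed is 2.35 times that among the unexposed.

2.353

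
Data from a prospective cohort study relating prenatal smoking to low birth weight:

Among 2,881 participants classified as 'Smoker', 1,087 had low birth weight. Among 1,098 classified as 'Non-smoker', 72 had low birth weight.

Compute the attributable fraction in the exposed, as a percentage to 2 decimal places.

From the description: a = 1087, b = 1794, c = 72, d = 1026.
Risk in exposed = 1087/2881 = 0.37730; risk in unexposed = 72/1098 = 0.06557.
RR = 0.37730/0.06557 = 5.75382
AR% = (RR − 1)/RR × 100 = (5.75382 − 1)/5.75382 × 100 = 82.6202%

82.62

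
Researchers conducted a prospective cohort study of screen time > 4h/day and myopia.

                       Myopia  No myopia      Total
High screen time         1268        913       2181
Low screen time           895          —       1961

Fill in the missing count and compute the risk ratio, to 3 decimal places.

1.274

The missing cell is in the unexposed row: 1961 − 895 = 1066.
So a = 1268, b = 913, c = 895, d = 1066.
RR = [a/(a+b)] / [c/(c+d)] = (1268/2181) / (895/1961) = 0.58138/0.45640 = 1.27385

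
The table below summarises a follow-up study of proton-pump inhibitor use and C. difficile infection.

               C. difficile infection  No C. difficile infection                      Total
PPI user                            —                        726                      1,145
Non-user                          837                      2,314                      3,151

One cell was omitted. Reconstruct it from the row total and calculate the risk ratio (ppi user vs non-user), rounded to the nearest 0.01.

The missing cell is in the exposed row: 1145 − 726 = 419.
So a = 419, b = 726, c = 837, d = 2314.
RR = [a/(a+b)] / [c/(c+d)] = (419/1145) / (837/3151) = 0.36594/0.26563 = 1.37763

1.38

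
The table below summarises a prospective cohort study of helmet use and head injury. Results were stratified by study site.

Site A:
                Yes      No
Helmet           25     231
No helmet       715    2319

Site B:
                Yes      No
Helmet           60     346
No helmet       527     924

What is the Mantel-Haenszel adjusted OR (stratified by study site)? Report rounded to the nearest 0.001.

OR_MH = Σ(aᵢdᵢ/nᵢ) / Σ(bᵢcᵢ/nᵢ), where nᵢ is the stratum total.
Stratum 1 (Site A): n = 3290; a·d/n = 25·2319/3290 = 17.6216; b·c/n = 231·715/3290 = 50.2021
Stratum 2 (Site B): n = 1857; a·d/n = 60·924/1857 = 29.8546; b·c/n = 346·527/1857 = 98.1917
OR_MH = (17.6216 + 29.8546) / (50.2021 + 98.1917) = 47.4762 / 148.3938 = 0.31993

0.320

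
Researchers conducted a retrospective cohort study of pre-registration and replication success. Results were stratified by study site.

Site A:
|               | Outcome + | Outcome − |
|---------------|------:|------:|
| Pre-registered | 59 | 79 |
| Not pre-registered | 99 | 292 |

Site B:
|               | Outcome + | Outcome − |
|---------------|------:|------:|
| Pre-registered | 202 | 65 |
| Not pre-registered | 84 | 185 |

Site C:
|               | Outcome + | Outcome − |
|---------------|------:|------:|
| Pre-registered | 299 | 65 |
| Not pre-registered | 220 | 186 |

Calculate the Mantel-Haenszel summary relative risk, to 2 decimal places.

1.76

RR_MH = Σ(aᵢ·n₀ᵢ/nᵢ) / Σ(cᵢ·n₁ᵢ/nᵢ), with n₁ᵢ = aᵢ+bᵢ (exposed), n₀ᵢ = cᵢ+dᵢ (unexposed), nᵢ = n₁ᵢ+n₀ᵢ.
Stratum 1 (Site A): n₁ = 138, n₀ = 391, n = 529; a·n₀/n = 59·391/529 = 43.6087; c·n₁/n = 99·138/529 = 25.8261
Stratum 2 (Site B): n₁ = 267, n₀ = 269, n = 536; a·n₀/n = 202·269/536 = 101.3769; c·n₁/n = 84·267/536 = 41.8433
Stratum 3 (Site C): n₁ = 364, n₀ = 406, n = 770; a·n₀/n = 299·406/770 = 157.6545; c·n₁/n = 220·364/770 = 104.0000
RR_MH = (43.6087 + 101.3769 + 157.6545) / (25.8261 + 41.8433 + 104.0000) = 302.6401 / 171.6694 = 1.76292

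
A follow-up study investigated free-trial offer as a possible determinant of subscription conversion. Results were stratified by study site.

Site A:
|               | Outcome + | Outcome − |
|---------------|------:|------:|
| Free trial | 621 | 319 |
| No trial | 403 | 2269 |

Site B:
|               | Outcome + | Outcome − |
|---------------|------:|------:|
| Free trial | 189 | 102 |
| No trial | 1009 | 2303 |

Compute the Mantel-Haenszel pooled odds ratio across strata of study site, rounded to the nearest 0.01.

7.96

OR_MH = Σ(aᵢdᵢ/nᵢ) / Σ(bᵢcᵢ/nᵢ), where nᵢ is the stratum total.
Stratum 1 (Site A): n = 3612; a·d/n = 621·2269/3612 = 390.1022; b·c/n = 319·403/3612 = 35.5916
Stratum 2 (Site B): n = 3603; a·d/n = 189·2303/3603 = 120.8068; b·c/n = 102·1009/3603 = 28.5645
OR_MH = (390.1022 + 120.8068) / (35.5916 + 28.5645) = 510.9090 / 64.1562 = 7.96352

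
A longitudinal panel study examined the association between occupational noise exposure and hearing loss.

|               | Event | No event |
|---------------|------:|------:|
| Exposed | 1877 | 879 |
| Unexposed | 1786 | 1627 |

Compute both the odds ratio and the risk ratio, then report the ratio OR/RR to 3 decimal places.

1.495

Cells: a = 1877, b = 879, c = 1786, d = 1627.
OR = (1877·1627)/(879·1786) = 3053879/1569894 = 1.94528
Risk in exposed = 1877/2756 = 0.68106; risk in unexposed = 1786/3413 = 0.52329; RR = 1.30149
OR/RR = 1.94528 / 1.30149 = 1.49466
The outcome is not rare, so the OR lies further from 1 than the RR.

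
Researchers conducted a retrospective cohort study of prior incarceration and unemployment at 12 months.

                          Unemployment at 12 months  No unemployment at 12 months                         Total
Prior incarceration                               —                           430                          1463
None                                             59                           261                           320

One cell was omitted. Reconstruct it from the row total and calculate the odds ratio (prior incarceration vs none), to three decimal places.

The missing cell is in the exposed row: 1463 − 430 = 1033.
So a = 1033, b = 430, c = 59, d = 261.
OR = (a·d)/(b·c) = (1033 × 261) / (430 × 59) = 269613 / 25370 = 10.62724

10.627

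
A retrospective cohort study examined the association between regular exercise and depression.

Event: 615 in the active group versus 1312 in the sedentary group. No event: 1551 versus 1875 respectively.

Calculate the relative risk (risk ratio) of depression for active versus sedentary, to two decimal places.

From the description: a = 615, b = 1551, c = 1312, d = 1875.
Risk in exposed = 615/2166 = 0.28393; risk in unexposed = 1312/3187 = 0.41167.
RR = 0.28393 / 0.41167 = 0.68971
The risk is 31% lower among the exposed than among the unexposed.

0.69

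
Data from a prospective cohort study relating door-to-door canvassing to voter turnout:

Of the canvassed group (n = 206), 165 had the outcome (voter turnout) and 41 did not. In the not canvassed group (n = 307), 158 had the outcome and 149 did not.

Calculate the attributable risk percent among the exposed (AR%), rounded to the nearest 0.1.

35.7

From the description: a = 165, b = 41, c = 158, d = 149.
Risk in exposed = 165/206 = 0.80097; risk in unexposed = 158/307 = 0.51466.
RR = 0.80097/0.51466 = 1.55632
AR% = (RR − 1)/RR × 100 = (1.55632 − 1)/1.55632 × 100 = 35.7457%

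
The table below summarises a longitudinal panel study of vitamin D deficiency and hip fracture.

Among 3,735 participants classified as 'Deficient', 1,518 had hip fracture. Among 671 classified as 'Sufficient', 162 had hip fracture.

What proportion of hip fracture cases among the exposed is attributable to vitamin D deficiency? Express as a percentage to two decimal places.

From the description: a = 1518, b = 2217, c = 162, d = 509.
Risk in exposed = 1518/3735 = 0.40643; risk in unexposed = 162/671 = 0.24143.
RR = 0.40643/0.24143 = 1.68341
AR% = (RR − 1)/RR × 100 = (1.68341 − 1)/1.68341 × 100 = 40.5966%

40.60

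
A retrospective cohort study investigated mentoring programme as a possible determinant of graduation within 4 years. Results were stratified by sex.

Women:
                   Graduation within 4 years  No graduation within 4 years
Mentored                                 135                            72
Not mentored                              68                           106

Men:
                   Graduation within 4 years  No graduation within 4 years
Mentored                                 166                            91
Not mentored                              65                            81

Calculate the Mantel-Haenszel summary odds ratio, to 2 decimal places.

2.58

OR_MH = Σ(aᵢdᵢ/nᵢ) / Σ(bᵢcᵢ/nᵢ), where nᵢ is the stratum total.
Stratum 1 (Women): n = 381; a·d/n = 135·106/381 = 37.5591; b·c/n = 72·68/381 = 12.8504
Stratum 2 (Men): n = 403; a·d/n = 166·81/403 = 33.3648; b·c/n = 91·65/403 = 14.6774
OR_MH = (37.5591 + 33.3648) / (12.8504 + 14.6774) = 70.9238 / 27.5278 = 2.57644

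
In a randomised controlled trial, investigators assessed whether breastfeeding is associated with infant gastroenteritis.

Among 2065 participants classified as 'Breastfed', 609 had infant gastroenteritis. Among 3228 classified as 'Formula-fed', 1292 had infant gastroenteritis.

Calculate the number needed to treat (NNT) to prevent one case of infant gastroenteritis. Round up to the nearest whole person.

10

Risk in treated group = 609/2065 = 0.29492; risk in control = 1292/3228 = 0.40025.
Absolute risk reduction = 0.40025 − 0.29492 = 0.10533
NNT = 1 / ARR = 1 / 0.10533 = 9.494 → round up → 10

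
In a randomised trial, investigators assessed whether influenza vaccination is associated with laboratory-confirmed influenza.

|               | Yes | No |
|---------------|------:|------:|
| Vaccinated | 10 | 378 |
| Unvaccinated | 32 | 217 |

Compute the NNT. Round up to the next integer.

Risk in treated group = 10/388 = 0.02577; risk in control = 32/249 = 0.12851.
Absolute risk reduction = 0.12851 − 0.02577 = 0.10274
NNT = 1 / ARR = 1 / 0.10274 = 9.733 → round up → 10

10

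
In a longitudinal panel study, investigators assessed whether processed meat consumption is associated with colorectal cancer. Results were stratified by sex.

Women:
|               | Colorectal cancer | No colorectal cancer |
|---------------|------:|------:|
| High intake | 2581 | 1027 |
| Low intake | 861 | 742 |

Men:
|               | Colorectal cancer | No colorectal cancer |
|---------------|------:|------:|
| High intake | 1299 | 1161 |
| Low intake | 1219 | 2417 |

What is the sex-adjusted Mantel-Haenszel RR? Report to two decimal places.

RR_MH = Σ(aᵢ·n₀ᵢ/nᵢ) / Σ(cᵢ·n₁ᵢ/nᵢ), with n₁ᵢ = aᵢ+bᵢ (exposed), n₀ᵢ = cᵢ+dᵢ (unexposed), nᵢ = n₁ᵢ+n₀ᵢ.
Stratum 1 (Women): n₁ = 3608, n₀ = 1603, n = 5211; a·n₀/n = 2581·1603/5211 = 793.9633; c·n₁/n = 861·3608/5211 = 596.1405
Stratum 2 (Men): n₁ = 2460, n₀ = 3636, n = 6096; a·n₀/n = 1299·3636/6096 = 774.7972; c·n₁/n = 1219·2460/6096 = 491.9193
RR_MH = (793.9633 + 774.7972) / (596.1405 + 491.9193) = 1568.7606 / 1088.0598 = 1.44180

1.44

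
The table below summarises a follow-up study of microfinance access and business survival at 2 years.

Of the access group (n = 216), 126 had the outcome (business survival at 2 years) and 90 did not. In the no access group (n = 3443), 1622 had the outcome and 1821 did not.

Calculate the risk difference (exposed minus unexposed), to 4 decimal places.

From the description: a = 126, b = 90, c = 1622, d = 1821.
Risk in exposed = 126/216 = 0.583333; risk in unexposed = 1622/3443 = 0.471101.
Risk difference = 0.583333 − 0.471101 = 0.112233

0.1122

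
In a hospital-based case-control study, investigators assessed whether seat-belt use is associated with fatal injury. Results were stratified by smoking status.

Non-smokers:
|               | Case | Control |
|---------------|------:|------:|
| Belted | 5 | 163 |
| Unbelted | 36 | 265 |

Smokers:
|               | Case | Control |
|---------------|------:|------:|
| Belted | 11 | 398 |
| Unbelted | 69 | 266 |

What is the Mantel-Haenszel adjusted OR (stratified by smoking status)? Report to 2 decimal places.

OR_MH = Σ(aᵢdᵢ/nᵢ) / Σ(bᵢcᵢ/nᵢ), where nᵢ is the stratum total.
Stratum 1 (Non-smokers): n = 469; a·d/n = 5·265/469 = 2.8252; b·c/n = 163·36/469 = 12.5117
Stratum 2 (Smokers): n = 744; a·d/n = 11·266/744 = 3.9328; b·c/n = 398·69/744 = 36.9113
OR_MH = (2.8252 + 3.9328) / (12.5117 + 36.9113) = 6.7580 / 49.4230 = 0.13674

0.14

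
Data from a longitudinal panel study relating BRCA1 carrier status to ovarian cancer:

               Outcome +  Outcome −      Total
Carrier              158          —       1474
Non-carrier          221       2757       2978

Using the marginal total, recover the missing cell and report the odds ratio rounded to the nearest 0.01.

The missing cell is in the exposed row: 1474 − 158 = 1316.
So a = 158, b = 1316, c = 221, d = 2757.
OR = (a·d)/(b·c) = (158 × 2757) / (1316 × 221) = 435606 / 290836 = 1.49777

1.50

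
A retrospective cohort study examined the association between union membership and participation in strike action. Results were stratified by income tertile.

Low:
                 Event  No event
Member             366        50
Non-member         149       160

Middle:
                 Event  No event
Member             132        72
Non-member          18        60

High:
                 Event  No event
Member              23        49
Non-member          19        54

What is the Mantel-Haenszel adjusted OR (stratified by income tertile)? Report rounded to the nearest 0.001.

5.515

OR_MH = Σ(aᵢdᵢ/nᵢ) / Σ(bᵢcᵢ/nᵢ), where nᵢ is the stratum total.
Stratum 1 (Low): n = 725; a·d/n = 366·160/725 = 80.7724; b·c/n = 50·149/725 = 10.2759
Stratum 2 (Middle): n = 282; a·d/n = 132·60/282 = 28.0851; b·c/n = 72·18/282 = 4.5957
Stratum 3 (High): n = 145; a·d/n = 23·54/145 = 8.5655; b·c/n = 49·19/145 = 6.4207
OR_MH = (80.7724 + 28.0851 + 8.5655) / (10.2759 + 4.5957 + 6.4207) = 117.4230 / 21.2923 = 5.51481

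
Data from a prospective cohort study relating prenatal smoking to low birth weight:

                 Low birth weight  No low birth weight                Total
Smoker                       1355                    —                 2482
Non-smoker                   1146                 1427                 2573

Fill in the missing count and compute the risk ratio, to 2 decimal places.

The missing cell is in the exposed row: 2482 − 1355 = 1127.
So a = 1355, b = 1127, c = 1146, d = 1427.
RR = [a/(a+b)] / [c/(c+d)] = (1355/2482) / (1146/2573) = 0.54593/0.44539 = 1.22572

1.23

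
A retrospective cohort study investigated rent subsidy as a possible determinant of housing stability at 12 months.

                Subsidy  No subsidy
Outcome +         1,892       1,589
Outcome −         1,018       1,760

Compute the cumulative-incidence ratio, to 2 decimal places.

1.37

Reading the table with exposure as columns: a = 1892 (Subsidy, case), b = 1018 (Subsidy, non-case), c = 1589 (No subsidy, case), d = 1760.
Risk in exposed = 1892/2910 = 0.65017; risk in unexposed = 1589/3349 = 0.47447.
RR = 0.65017 / 0.47447 = 1.37031
The risk among the exposed is 1.37 times that among the unexposed.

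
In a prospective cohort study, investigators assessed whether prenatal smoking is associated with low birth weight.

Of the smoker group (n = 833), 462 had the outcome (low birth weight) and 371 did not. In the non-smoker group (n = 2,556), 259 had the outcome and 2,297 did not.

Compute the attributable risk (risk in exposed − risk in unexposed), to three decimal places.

From the description: a = 462, b = 371, c = 259, d = 2297.
Risk in exposed = 462/833 = 0.554622; risk in unexposed = 259/2556 = 0.101330.
Risk difference = 0.554622 − 0.101330 = 0.453292

0.453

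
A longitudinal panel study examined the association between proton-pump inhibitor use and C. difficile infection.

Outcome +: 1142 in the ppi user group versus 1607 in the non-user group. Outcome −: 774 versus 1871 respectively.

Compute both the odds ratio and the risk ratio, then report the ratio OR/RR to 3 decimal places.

From the description: a = 1142, b = 774, c = 1607, d = 1871.
OR = (1142·1871)/(774·1607) = 2136682/1243818 = 1.71784
Risk in exposed = 1142/1916 = 0.59603; risk in unexposed = 1607/3478 = 0.46205; RR = 1.28998
OR/RR = 1.71784 / 1.28998 = 1.33168
The outcome is not rare, so the OR lies further from 1 than the RR.

1.332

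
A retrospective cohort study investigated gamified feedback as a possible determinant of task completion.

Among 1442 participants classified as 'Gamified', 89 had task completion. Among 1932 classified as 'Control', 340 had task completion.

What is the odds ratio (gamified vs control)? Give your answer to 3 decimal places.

From the description: a = 89, b = 1353, c = 340, d = 1592.
OR = (a·d)/(b·c) = (89 × 1592) / (1353 × 340) = 141688 / 460020 = 0.30800
Exposure is associated with lower odds of task completion (OR = 0.31 < 1).

0.308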